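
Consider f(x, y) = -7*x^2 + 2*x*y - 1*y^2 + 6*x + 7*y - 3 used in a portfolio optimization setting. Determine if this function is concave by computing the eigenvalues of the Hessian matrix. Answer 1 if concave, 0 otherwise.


The Hessian of f(x,y) = -7*x^2 + 2*x*y - 1*y^2 + 6*x + 7*y - 3 is:
H = [[-14, 2], [2, -2]]
Trace = -14 - 2 = -16
Determinant = -14*-2 - (2)^2 = 24
Discriminant = (-16)^2 - 4*24 = 160.0
Eigenvalues: lambda_1 = -14.3246, lambda_2 = -1.6754
The function is concave.

1


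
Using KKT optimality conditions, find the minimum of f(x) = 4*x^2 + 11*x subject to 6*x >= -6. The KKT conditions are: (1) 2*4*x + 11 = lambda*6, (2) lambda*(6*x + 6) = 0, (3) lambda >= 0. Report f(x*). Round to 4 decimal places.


Step 1: Try lambda = 0 (constraint inactive).
x_unc = -11/(2*4) = -1.375
Check: 6*-1.375 = -8.25 < -6 -- violated!
Step 2: Constraint must be active: 6*x = -6
x* = -6/6 = -1.0
lambda = (2*4*(-1.0) + 11)/6 = 0.5
Step 3: Compute optimal value.
f(x*) = 4*(-1.0)^2 + 11*(-1.0) = -7.0


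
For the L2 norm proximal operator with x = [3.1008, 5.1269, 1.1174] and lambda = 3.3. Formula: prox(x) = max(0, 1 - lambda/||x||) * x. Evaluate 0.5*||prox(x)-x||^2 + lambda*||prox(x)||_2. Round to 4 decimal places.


Step 1: Compute ||x||.
||x|| = 6.095
Step 2: Compute scaling factor.
scale = max(0, 1 - 3.3/6.095) = 0.4586
Step 3: prox(x) = [1.4219, 2.351, 0.5124]
||prox(x)|| = 2.795
Step 4: Proximal objective.
0.5*||prox-x||^2 = 5.445
lambda*||prox|| = 9.2235
Total = 14.6684


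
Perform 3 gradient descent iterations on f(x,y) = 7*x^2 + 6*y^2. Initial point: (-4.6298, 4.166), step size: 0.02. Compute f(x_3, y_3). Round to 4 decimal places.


Gradient descent on f(x,y) = 7*x^2 + 6*y^2.
Starting point: (-4.6298, 4.166), alpha = 0.02
Step 1: grad_x = 2*7*-4.6298 = -64.8172, grad_y = 2*6*4.166 = 49.992
  x_1 = -4.6298 - 0.02*-64.8172 = -3.3335
  y_1 = 4.166 - 0.02*49.992 = 3.1662
Step 2: grad_x = 2*7*-3.3335 = -46.6684, grad_y = 2*6*3.1662 = 37.9939
  x_2 = -3.3335 - 0.02*-46.6684 = -2.4001
  y_2 = 3.1662 - 0.02*37.9939 = 2.4063
Step 3: grad_x = 2*7*-2.4001 = -33.6012, grad_y = 2*6*2.4063 = 28.8754
  x_3 = -2.4001 - 0.02*-33.6012 = -1.7281
  y_3 = 2.4063 - 0.02*28.8754 = 1.8288
f(-1.7281, 1.8288) = 7*(-1.7281)^2 + 6*1.8288^2 = 40.9699


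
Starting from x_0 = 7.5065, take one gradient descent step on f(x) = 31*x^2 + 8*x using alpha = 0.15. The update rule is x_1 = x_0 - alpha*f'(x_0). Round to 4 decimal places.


We compute the gradient at x_0 and apply the update.
f'(x) = 62*x + 8
f'(7.5065) = 62*7.5065 + 8 = 473.403
x_1 = 7.5065 - 0.15*473.403 = -63.504


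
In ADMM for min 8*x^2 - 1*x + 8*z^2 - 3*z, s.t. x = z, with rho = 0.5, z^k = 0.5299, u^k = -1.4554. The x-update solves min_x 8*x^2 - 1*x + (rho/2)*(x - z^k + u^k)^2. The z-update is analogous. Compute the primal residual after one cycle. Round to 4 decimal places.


ADMM iteration with rho = 0.5, z^k = 0.5299, u^k = -1.4554
Step 1: x-update.
Minimize 8*x^2 - 1*x + (0.5/2)*(x - 0.5299 - 1.4554)^2
FOC: (2*8 + 0.5)*x = 1 + 0.5*(0.5299 + 1.4554)
x^{k+1} = 0.1208
Step 2: z-update.
Minimize 8*z^2 - 3*z + (0.5/2)*(0.1208 - z - 1.4554)^2
FOC: (2*8 + 0.5)*z = 3 + 0.5*(0.1208 - 1.4554)
z^{k+1} = 0.1414
Step 3: u-update.
u^{k+1} = -1.4554 + 0.1208 - 0.1414 = -1.476
Step 4: Primal residual = |0.1208 - 0.1414| = 0.0206


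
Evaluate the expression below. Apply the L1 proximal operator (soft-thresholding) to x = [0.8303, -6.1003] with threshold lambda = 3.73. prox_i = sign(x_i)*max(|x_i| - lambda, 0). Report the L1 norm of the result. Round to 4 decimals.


Soft-thresholding with lambda = 3.73:
prox(0.8303) = sign(0.8303)*max(|0.8303| - 3.73, 0) = 0.0
prox(-6.1003) = sign(-6.1003)*max(|-6.1003| - 3.73, 0) = -2.3703
prox(x) = [0.0, -2.3703]
||prox(x)||_1 = 0.0 + 2.3703 = 2.3703


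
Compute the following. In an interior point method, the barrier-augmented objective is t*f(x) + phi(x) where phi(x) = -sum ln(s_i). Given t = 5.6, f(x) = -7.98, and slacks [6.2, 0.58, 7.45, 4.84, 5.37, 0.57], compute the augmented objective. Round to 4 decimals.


Step 1: Compute log-barrier.
ln values: [1.8245, -0.5447, 2.0082, 1.5769, 1.6808, -0.5621]
phi = -(1.8245 - 0.5447 + 2.0082 + 1.5769 + 1.6808 - 0.5621) = -5.9837
Step 2: Compute augmented objective.
t*f(x) = 5.6*-7.98 = -44.688
Total = -44.688 - 5.9837 = -50.6717


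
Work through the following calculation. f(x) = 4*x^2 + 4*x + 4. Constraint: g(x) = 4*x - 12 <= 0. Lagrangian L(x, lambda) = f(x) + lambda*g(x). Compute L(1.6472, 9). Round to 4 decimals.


Step 1: Evaluate f(x).
f(1.6472) = 4*1.6472^2 + 4*1.6472 + 4 = 21.4419
Step 2: Evaluate g(x).
g(1.6472) = 4*1.6472 - 12 = -5.4112
Step 3: Compute Lagrangian.
L = 21.4419 + 9*-5.4112 = -27.2589


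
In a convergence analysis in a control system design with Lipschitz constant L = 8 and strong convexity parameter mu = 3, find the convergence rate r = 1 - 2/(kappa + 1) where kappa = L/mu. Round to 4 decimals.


Step 1: Compute the condition number.
kappa = L/mu = 8/3 = 2.6667
Step 2: Compute the convergence rate.
r = 1 - 2/(kappa + 1) = 1 - 2*mu/(L + mu) = (L - mu)/(L + mu) = 5/11 = 0.4545


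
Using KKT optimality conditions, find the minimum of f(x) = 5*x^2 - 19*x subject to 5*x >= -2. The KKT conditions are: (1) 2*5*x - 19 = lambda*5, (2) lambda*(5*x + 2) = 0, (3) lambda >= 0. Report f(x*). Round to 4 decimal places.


Step 1: Try lambda = 0 (constraint inactive).
Stationarity: 2*5*x - 19 = 0
x* = 19/(2*5) = 1.9
Check constraint: 5*1.9 = 9.5 >= -2 -- satisfied.
Step 2: Compute optimal value.
f(x*) = 5*1.9^2 - 19*1.9 = -18.05


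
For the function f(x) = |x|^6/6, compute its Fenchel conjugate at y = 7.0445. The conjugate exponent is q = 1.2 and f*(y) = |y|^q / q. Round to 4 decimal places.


The conjugate exponent q satisfies 1/p + 1/q = 1.
p = 6, so q = 6/(6 - 1) = 1.2
|y|^q = 7.0445^1.2 = 10.4093
f*(7.0445) = 10.4093 / 1.2 = 8.6744


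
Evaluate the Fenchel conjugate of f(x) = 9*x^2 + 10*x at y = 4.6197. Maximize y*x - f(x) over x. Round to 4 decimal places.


f*(y) = sup_x {y*x - a*x^2 - b*x} = sup_x {(y-b)*x - a*x^2}
FOC: (y - b) - 2a*x = 0 => x* = (y - b)/(2a)
x* = (4.6197 - 10)/(2*9) = -0.2989
f*(4.6197) = (y-b)^2/(4a) = (4.6197 - 10)^2/(4*9)
= 28.9476/36 = 0.8041


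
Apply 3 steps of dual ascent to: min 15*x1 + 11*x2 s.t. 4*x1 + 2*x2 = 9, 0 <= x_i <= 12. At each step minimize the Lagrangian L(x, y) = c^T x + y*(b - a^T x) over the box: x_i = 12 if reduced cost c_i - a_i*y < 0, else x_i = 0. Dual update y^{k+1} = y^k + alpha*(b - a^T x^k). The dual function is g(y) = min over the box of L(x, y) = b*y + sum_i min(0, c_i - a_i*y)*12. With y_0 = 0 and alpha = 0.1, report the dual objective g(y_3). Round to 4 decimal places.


Dual ascent for LP: min 15*x1 + 11*x2, 4*x1 + 2*x2 = 9, 0 <= x_i <= 12
Step 1: y^k = 0.0, reduced costs: (15.0, 11.0)
  x^k = (0.0, 0.0), subgradient = b - a^T x = 9.0
  y^{k+1} = 0.0 + 0.1*9.0 = 0.9
Step 2: y^k = 0.9, reduced costs: (11.4, 9.2)
  x^k = (0.0, 0.0), subgradient = b - a^T x = 9.0
  y^{k+1} = 0.9 + 0.1*9.0 = 1.8
Step 3: y^k = 1.8, reduced costs: (7.8, 7.4)
  x^k = (0.0, 0.0), subgradient = b - a^T x = 9.0
  y^{k+1} = 1.8 + 0.1*9.0 = 2.7
Dual objective at y_3 = 2.7: reduced costs (4.2, 5.6), box minimizer x = (0.0, 0.0)
g(y_3) = b*y + (c1 - a1*y)*x1 + (c2 - a2*y)*x2 = 9*2.7 + 4.2*0.0 + 5.6*0.0 = 24.3 + 0.0 + 0.0 = 24.3


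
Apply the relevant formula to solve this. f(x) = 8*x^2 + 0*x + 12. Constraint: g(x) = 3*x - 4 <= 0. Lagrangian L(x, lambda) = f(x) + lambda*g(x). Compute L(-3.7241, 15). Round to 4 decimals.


Step 1: Evaluate f(x).
f(-3.7241) = 8*(-3.7241)^2 + 0*(-3.7241) + 12 = 122.9514
Step 2: Evaluate g(x).
g(-3.7241) = 3*-3.7241 - 4 = -15.1723
Step 3: Compute Lagrangian.
L = 122.9514 + 15*-15.1723 = -104.6331


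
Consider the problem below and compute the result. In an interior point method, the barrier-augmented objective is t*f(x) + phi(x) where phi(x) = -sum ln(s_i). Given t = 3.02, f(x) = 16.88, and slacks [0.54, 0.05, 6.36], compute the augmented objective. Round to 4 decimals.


Step 1: Compute log-barrier.
ln values: [-0.6162, -2.9957, 1.85]
phi = -(-0.6162 - 2.9957 + 1.85) = 1.7619
Step 2: Compute augmented objective.
t*f(x) = 3.02*16.88 = 50.9776
Total = 50.9776 + 1.7619 = 52.7395


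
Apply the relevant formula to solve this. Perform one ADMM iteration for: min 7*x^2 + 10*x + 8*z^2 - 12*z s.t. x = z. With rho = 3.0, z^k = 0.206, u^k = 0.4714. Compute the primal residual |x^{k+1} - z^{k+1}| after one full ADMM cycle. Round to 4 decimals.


ADMM iteration with rho = 3.0, z^k = 0.206, u^k = 0.4714
Step 1: x-update.
Minimize 7*x^2 + 10*x + (3.0/2)*(x - 0.206 + 0.4714)^2
FOC: (2*7 + 3.0)*x = -10 + 3.0*(0.206 - 0.4714)
x^{k+1} = -0.6351
Step 2: z-update.
Minimize 8*z^2 - 12*z + (3.0/2)*(-0.6351 - z + 0.4714)^2
FOC: (2*8 + 3.0)*z = 12 + 3.0*(-0.6351 + 0.4714)
z^{k+1} = 0.6057
Step 3: u-update.
u^{k+1} = 0.4714 - 0.6351 - 0.6057 = -0.7694
Step 4: Primal residual = |-0.6351 - 0.6057| = 1.2408


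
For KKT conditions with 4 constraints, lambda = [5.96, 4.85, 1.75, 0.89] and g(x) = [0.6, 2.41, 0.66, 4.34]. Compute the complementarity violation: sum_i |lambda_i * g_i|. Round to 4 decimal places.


KKT complementary slackness check:
lambda_1 * g_1 = 5.96 * 0.6 = 3.576
lambda_2 * g_2 = 4.85 * 2.41 = 11.6885
lambda_3 * g_3 = 1.75 * 0.66 = 1.155
lambda_4 * g_4 = 0.89 * 4.34 = 3.8626
Total violation = 3.576 + 11.6885 + 1.155 + 3.8626 = 20.2821


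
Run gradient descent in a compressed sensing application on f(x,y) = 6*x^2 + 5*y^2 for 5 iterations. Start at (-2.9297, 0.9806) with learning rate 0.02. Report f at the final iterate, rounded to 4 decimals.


Gradient descent on f(x,y) = 6*x^2 + 5*y^2.
Starting point: (-2.9297, 0.9806), alpha = 0.02
Step 1: grad_x = 2*6*-2.9297 = -35.1564, grad_y = 2*5*0.9806 = 9.806
  x_1 = -2.9297 - 0.02*-35.1564 = -2.2266
  y_1 = 0.9806 - 0.02*9.806 = 0.7845
Step 2: grad_x = 2*6*-2.2266 = -26.7189, grad_y = 2*5*0.7845 = 7.8448
  x_2 = -2.2266 - 0.02*-26.7189 = -1.6922
  y_2 = 0.7845 - 0.02*7.8448 = 0.6276
Step 3: grad_x = 2*6*-1.6922 = -20.3063, grad_y = 2*5*0.6276 = 6.2758
  x_3 = -1.6922 - 0.02*-20.3063 = -1.2861
  y_3 = 0.6276 - 0.02*6.2758 = 0.5021
Step 4: grad_x = 2*6*-1.2861 = -15.4328, grad_y = 2*5*0.5021 = 5.0207
  x_4 = -1.2861 - 0.02*-15.4328 = -0.9774
  y_4 = 0.5021 - 0.02*5.0207 = 0.4017
Step 5: grad_x = 2*6*-0.9774 = -11.7289, grad_y = 2*5*0.4017 = 4.0165
  x_5 = -0.9774 - 0.02*-11.7289 = -0.7428
  y_5 = 0.4017 - 0.02*4.0165 = 0.3213
f(-0.7428, 0.3213) = 6*(-0.7428)^2 + 5*0.3213^2 = 3.827


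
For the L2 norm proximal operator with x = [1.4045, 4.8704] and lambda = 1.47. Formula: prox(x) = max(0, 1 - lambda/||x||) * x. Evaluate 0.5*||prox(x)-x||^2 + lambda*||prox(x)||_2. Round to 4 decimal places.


Step 1: Compute ||x||.
||x|| = 5.0689
Step 2: Compute scaling factor.
scale = max(0, 1 - 1.47/5.0689) = 0.71
Step 3: prox(x) = [0.9972, 3.458]
||prox(x)|| = 3.5989
Step 4: Proximal objective.
0.5*||prox-x||^2 = 1.0805
lambda*||prox|| = 5.2904
Total = 6.3708


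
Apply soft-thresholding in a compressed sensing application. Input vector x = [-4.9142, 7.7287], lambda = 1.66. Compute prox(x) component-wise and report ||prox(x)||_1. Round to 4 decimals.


Soft-thresholding with lambda = 1.66:
prox(-4.9142) = sign(-4.9142)*max(|-4.9142| - 1.66, 0) = -3.2542
prox(7.7287) = sign(7.7287)*max(|7.7287| - 1.66, 0) = 6.0687
prox(x) = [-3.2542, 6.0687]
||prox(x)||_1 = 3.2542 + 6.0687 = 9.3229


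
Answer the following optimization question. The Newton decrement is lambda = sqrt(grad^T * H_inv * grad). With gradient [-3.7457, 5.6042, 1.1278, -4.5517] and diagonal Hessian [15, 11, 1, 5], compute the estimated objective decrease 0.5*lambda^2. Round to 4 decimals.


Step 1: H is diagonal, so H^(-1) * g = [-0.2497, 0.5095, 1.1278, -0.9103].
Step 2: g^T H^(-1) g = sum_i g_i^2 / H_ii
  = (-3.7457)^2/15 + (5.6042)^2/11 + (1.1278)^2/1 + (-4.5517)^2/5
  = 0.9354 + 2.8552 + 1.2719 + 4.1436 = 9.2061
Step 3: Objective decrease = 0.5 * g^T H^(-1) g = 4.603


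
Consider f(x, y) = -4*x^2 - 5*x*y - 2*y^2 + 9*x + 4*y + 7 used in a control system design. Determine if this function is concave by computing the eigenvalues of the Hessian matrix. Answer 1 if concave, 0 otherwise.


The Hessian of f(x,y) = -4*x^2 - 5*x*y - 2*y^2 + 9*x + 4*y + 7 is:
H = [[-8, -5], [-5, -4]]
Trace = -8 - 4 = -12
Determinant = -8*-4 - (-5)^2 = 7
Discriminant = (-12)^2 - 4*7 = 116.0
Eigenvalues: lambda_1 = -11.3852, lambda_2 = -0.6148
The function is concave.

1


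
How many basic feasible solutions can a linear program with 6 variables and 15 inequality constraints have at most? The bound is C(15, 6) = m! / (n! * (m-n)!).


Each vertex corresponds to some choice of n active constraints out of m, so the number of vertices is at most C(m, n) = m! / (n!(m-n)!).
m = 15, n = 6
Numerator: 15 * 14 * 13 * 12 * 11 * 10
Denominator: 6! = 720
C(15, 6) = 5005


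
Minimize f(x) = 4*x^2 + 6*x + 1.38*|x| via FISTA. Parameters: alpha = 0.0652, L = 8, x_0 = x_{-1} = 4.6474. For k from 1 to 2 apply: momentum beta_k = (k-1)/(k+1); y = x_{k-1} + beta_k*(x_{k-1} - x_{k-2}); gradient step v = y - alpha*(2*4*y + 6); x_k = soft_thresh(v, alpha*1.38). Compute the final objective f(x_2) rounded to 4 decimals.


FISTA on f(x) = 4*x^2 + 6*x + 1.38*|x|
L = 8, alpha = 0.0652
Iteration 1: beta = 0.0, y = 4.6474 + 0.0*(4.6474 - 4.6474) = 4.6474
  grad(y) = 43.1792, v = y - alpha*grad = 1.8321
  prox(v) = soft_thresh(1.8321, 0.09) = 1.7421
Iteration 2: beta = 0.3333, y = 1.7421 + 0.3333*(1.7421 - 4.6474) = 0.7737
  grad(y) = 12.1898, v = y - alpha*grad = -0.0211
  prox(v) = soft_thresh(-0.0211, 0.09) = 0.0
f(x_2) = 4*0.0^2 + 6*0.0 + 1.38*|0.0| = 0.0


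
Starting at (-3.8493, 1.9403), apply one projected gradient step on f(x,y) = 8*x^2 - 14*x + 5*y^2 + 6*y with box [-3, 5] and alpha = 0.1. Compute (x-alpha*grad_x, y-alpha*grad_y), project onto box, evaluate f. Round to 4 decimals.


Step 1: Compute gradient at (-3.8493, 1.9403).
grad_x = 2*8*-3.8493 - 14 = -75.5888
grad_y = 2*5*1.9403 + 6 = 25.403
Step 2: Gradient step.
x_raw = -3.8493 - 0.1*-75.5888 = 3.7096
y_raw = 1.9403 - 0.1*25.403 = -0.6
Step 3: Project onto [-3, 5].
x_proj = clip(3.7096) = 3.7096
y_proj = clip(-0.6) = -0.6
Step 4: Evaluate f.
f(3.7096, -0.6) = 56.3538


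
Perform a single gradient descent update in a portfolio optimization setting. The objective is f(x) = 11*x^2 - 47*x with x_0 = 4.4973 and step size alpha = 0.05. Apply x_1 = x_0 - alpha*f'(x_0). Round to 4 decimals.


We compute the gradient at x_0 and apply the update.
f'(x) = 22*x - 47
f'(4.4973) = 22*4.4973 - 47 = 51.9406
x_1 = 4.4973 - 0.05*51.9406 = 1.9003


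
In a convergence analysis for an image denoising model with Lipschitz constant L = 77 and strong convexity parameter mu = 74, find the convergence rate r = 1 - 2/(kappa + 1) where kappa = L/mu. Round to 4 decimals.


Step 1: Compute the condition number.
kappa = L/mu = 77/74 = 1.0405
Step 2: Compute the convergence rate.
r = 1 - 2/(kappa + 1) = 1 - 2*mu/(L + mu) = (L - mu)/(L + mu) = 3/151 = 0.0199


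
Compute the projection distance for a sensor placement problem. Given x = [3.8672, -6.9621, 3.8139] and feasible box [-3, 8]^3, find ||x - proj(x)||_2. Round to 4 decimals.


Project each component onto [-3, 8].
clip(3.8672) = 3.8672, clip(-6.9621) = -3.0, clip(3.8139) = 3.8139
Projection = [3.8672, -3.0, 3.8139]
Squared diffs: [0.0, 15.6982, 0.0]
Distance = sqrt(15.6982) = 3.9621


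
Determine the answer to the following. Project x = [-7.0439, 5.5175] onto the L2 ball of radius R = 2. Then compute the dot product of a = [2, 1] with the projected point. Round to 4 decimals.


Step 1: Compute ||x|| (intermediates to 6 decimals).
||x|| = sqrt((-7.0439)^2 + 5.5175^2) = 8.947588
Step 2: Project.
Since ||x|| > R, scale = R/||x|| = 2/8.947588 = 0.223524, proj(x) = scale * x
proj(x) = [-1.574481, 1.233294]
Step 3: Dot product.
a^T * proj(x) = 2*(-1.574481) + 1*1.233294 = -1.9157


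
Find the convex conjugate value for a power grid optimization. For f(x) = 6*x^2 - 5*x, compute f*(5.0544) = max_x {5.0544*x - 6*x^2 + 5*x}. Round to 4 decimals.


f*(y) = sup_x {y*x - a*x^2 - b*x} = sup_x {(y-b)*x - a*x^2}
FOC: (y - b) - 2a*x = 0 => x* = (y - b)/(2a)
x* = (5.0544 + 5)/(2*6) = 0.8379
f*(5.0544) = (y-b)^2/(4a) = (5.0544 + 5)^2/(4*6)
= 101.091/24 = 4.2121


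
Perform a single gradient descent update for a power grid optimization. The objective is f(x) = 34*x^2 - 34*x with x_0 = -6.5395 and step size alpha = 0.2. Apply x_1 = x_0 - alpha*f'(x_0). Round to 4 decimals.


We compute the gradient at x_0 and apply the update.
f'(x) = 68*x - 34
f'(-6.5395) = 68*-6.5395 - 34 = -478.686
x_1 = -6.5395 - 0.2*-478.686 = 89.1977


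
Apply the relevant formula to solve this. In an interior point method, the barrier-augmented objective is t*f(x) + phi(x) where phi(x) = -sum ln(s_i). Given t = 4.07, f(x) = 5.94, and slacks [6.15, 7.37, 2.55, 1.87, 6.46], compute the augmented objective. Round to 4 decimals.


Step 1: Compute log-barrier.
ln values: [1.8165, 1.9974, 0.9361, 0.6259, 1.8656]
phi = -(1.8165 + 1.9974 + 0.9361 + 0.6259 + 1.8656) = -7.2415
Step 2: Compute augmented objective.
t*f(x) = 4.07*5.94 = 24.1758
Total = 24.1758 - 7.2415 = 16.9343


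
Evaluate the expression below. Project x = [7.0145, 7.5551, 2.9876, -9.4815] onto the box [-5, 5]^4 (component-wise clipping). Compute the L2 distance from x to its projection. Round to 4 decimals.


Project each component onto [-5, 5].
clip(7.0145) = 5.0, clip(7.5551) = 5.0, clip(2.9876) = 2.9876, clip(-9.4815) = -5.0
Projection = [5.0, 5.0, 2.9876, -5.0]
Squared diffs: [4.0582, 6.5285, 0.0, 20.0838]
Distance = sqrt(30.6705) = 5.5381


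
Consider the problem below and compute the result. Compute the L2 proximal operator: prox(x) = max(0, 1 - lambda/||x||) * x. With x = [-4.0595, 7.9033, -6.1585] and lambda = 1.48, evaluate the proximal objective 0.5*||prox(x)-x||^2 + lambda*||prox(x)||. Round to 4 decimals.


Step 1: Compute ||x||.
||x|| = 10.8106
Step 2: Compute scaling factor.
scale = max(0, 1 - 1.48/10.8106) = 0.8631
Step 3: prox(x) = [-3.5037, 6.8213, -5.3154]
||prox(x)|| = 9.3306
Step 4: Proximal objective.
0.5*||prox-x||^2 = 1.0952
lambda*||prox|| = 13.8093
Total = 14.9045


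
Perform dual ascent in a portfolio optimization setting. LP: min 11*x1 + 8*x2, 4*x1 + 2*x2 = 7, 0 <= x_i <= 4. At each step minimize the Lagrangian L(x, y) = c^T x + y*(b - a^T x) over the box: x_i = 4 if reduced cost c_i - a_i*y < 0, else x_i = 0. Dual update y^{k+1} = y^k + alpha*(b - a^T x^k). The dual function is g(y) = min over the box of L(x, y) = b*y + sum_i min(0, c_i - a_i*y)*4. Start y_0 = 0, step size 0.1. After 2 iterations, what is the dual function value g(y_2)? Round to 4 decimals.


Dual ascent for LP: min 11*x1 + 8*x2, 4*x1 + 2*x2 = 7, 0 <= x_i <= 4
Step 1: y^k = 0.0, reduced costs: (11.0, 8.0)
  x^k = (0.0, 0.0), subgradient = b - a^T x = 7.0
  y^{k+1} = 0.0 + 0.1*7.0 = 0.7
Step 2: y^k = 0.7, reduced costs: (8.2, 6.6)
  x^k = (0.0, 0.0), subgradient = b - a^T x = 7.0
  y^{k+1} = 0.7 + 0.1*7.0 = 1.4
Dual objective at y_2 = 1.4: reduced costs (5.4, 5.2), box minimizer x = (0.0, 0.0)
g(y_2) = b*y + (c1 - a1*y)*x1 + (c2 - a2*y)*x2 = 7*1.4 + 5.4*0.0 + 5.2*0.0 = 9.8 + 0.0 + 0.0 = 9.8


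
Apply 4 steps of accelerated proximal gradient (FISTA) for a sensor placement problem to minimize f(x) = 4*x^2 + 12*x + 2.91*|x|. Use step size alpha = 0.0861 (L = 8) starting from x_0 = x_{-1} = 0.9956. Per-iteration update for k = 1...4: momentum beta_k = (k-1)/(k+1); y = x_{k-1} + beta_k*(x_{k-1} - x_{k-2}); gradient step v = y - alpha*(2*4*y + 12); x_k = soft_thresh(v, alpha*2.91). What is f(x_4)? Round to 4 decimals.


FISTA on f(x) = 4*x^2 + 12*x + 2.91*|x|
L = 8, alpha = 0.0861
Iteration 1: beta = 0.0, y = 0.9956 + 0.0*(0.9956 - 0.9956) = 0.9956
  grad(y) = 19.9648, v = y - alpha*grad = -0.7234
  prox(v) = soft_thresh(-0.7234, 0.2506) = -0.4728
Iteration 2: beta = 0.3333, y = -0.4728 + 0.3333*(-0.4728 - 0.9956) = -0.9623
  grad(y) = 4.3017, v = y - alpha*grad = -1.3327
  prox(v) = soft_thresh(-1.3327, 0.2506) = -1.0821
Iteration 3: beta = 0.5, y = -1.0821 + 0.5*(-1.0821 + 0.4728) = -1.3868
  grad(y) = 0.9059, v = y - alpha*grad = -1.4648
  prox(v) = soft_thresh(-1.4648, 0.2506) = -1.2142
Iteration 4: beta = 0.6, y = -1.2142 + 0.6*(-1.2142 + 1.0821) = -1.2935
  grad(y) = 1.6523, v = y - alpha*grad = -1.4357
  prox(v) = soft_thresh(-1.4357, 0.2506) = -1.1852
f(x_4) = 4*(-1.1852)^2 + 12*(-1.1852) + 2.91*|-1.1852| = -5.1547


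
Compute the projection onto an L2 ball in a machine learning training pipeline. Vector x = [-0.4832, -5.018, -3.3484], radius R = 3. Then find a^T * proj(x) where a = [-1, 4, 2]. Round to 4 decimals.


Step 1: Compute ||x|| (intermediates to 6 decimals).
||x|| = sqrt((-0.4832)^2 + (-5.018)^2 + (-3.3484)^2) = 6.051908
Step 2: Project.
Since ||x|| > R, scale = R/||x|| = 3/6.051908 = 0.495711, proj(x) = scale * x
proj(x) = [-0.239528, -2.487478, -1.659839]
Step 3: Dot product.
a^T * proj(x) = -1*(-0.239528) + 4*(-2.487478) + 2*(-1.659839) = -13.0301


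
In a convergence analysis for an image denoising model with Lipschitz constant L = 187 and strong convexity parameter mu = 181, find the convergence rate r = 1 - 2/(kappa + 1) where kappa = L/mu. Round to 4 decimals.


Step 1: Compute the condition number.
kappa = L/mu = 187/181 = 1.0331
Step 2: Compute the convergence rate.
r = 1 - 2/(kappa + 1) = 1 - 2*mu/(L + mu) = (L - mu)/(L + mu) = 6/368 = 0.0163


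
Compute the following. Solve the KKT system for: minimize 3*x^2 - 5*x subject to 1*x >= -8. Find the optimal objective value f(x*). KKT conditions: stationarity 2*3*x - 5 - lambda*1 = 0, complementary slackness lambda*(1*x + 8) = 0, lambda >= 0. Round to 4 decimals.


Step 1: Try lambda = 0 (constraint inactive).
Stationarity: 2*3*x - 5 = 0
x* = 5/(2*3) = 5/6 = 0.8333 (rounded; the exact value 5/6 is used below)
Check constraint: 1*0.8333 = 0.8333 >= -8 -- satisfied.
Step 2: Compute optimal value.
f(x*) = 3*(5/6)^2 - 5*(5/6) = -2.0833


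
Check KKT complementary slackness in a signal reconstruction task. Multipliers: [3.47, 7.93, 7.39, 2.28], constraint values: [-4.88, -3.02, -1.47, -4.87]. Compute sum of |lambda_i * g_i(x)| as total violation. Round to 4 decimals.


KKT complementary slackness check:
lambda_1 * g_1 = 3.47 * -4.88 = -16.9336
lambda_2 * g_2 = 7.93 * -3.02 = -23.9486
lambda_3 * g_3 = 7.39 * -1.47 = -10.8633
lambda_4 * g_4 = 2.28 * -4.87 = -11.1036
Total violation = 16.9336 + 23.9486 + 10.8633 + 11.1036 = 62.8491


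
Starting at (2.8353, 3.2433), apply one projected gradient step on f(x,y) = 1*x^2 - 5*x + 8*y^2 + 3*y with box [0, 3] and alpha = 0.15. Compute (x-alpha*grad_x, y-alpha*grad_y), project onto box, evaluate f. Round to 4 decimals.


Step 1: Compute gradient at (2.8353, 3.2433).
grad_x = 2*1*2.8353 - 5 = 0.6706
grad_y = 2*8*3.2433 + 3 = 54.8928
Step 2: Gradient step.
x_raw = 2.8353 - 0.15*0.6706 = 2.7347
y_raw = 3.2433 - 0.15*54.8928 = -4.9906
Step 3: Project onto [0, 3].
x_proj = clip(2.7347) = 2.7347
y_proj = clip(-4.9906) = 0.0
Step 4: Evaluate f.
f(2.7347, 0.0) = -6.1949


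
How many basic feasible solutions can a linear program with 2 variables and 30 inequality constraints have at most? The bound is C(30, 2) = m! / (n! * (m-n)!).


Each vertex corresponds to some choice of n active constraints out of m, so the number of vertices is at most C(m, n) = m! / (n!(m-n)!).
m = 30, n = 2
Numerator: 30 * 29
Denominator: 2! = 2
C(30, 2) = 435


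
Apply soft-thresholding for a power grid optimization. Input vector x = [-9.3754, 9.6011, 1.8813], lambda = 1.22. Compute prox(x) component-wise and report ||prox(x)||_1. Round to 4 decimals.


Soft-thresholding with lambda = 1.22:
prox(-9.3754) = sign(-9.3754)*max(|-9.3754| - 1.22, 0) = -8.1554
prox(9.6011) = sign(9.6011)*max(|9.6011| - 1.22, 0) = 8.3811
prox(1.8813) = sign(1.8813)*max(|1.8813| - 1.22, 0) = 0.6613
prox(x) = [-8.1554, 8.3811, 0.6613]
||prox(x)||_1 = 8.1554 + 8.3811 + 0.6613 = 17.1978


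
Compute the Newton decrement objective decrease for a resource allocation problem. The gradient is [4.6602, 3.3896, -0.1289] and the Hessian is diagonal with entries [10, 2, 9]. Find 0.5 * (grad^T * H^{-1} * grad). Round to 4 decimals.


Step 1: H is diagonal, so H^(-1) * g = [0.466, 1.6948, -0.0143].
Step 2: g^T H^(-1) g = sum_i g_i^2 / H_ii
  = (4.6602)^2/10 + (3.3896)^2/2 + (-0.1289)^2/9
  = 2.1717 + 5.7447 + 0.0018 = 7.9183
Step 3: Objective decrease = 0.5 * g^T H^(-1) g = 3.9591


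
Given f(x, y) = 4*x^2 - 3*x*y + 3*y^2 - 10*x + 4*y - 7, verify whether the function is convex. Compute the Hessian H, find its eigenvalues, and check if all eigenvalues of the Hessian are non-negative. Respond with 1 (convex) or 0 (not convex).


The Hessian of f(x,y) = 4*x^2 - 3*x*y + 3*y^2 - 10*x + 4*y - 7 is:
H = [[8, -3], [-3, 6]]
Trace = 8 + 6 = 14
Determinant = 8*6 - (-3)^2 = 39
Discriminant = (14)^2 - 4*39 = 40.0
Eigenvalues: lambda_1 = 3.8377, lambda_2 = 10.1623
The function is convex.

1


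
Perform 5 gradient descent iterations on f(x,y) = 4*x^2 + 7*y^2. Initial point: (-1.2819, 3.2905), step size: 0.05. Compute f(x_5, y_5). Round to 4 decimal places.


Gradient descent on f(x,y) = 4*x^2 + 7*y^2.
Starting point: (-1.2819, 3.2905), alpha = 0.05
Step 1: grad_x = 2*4*-1.2819 = -10.2552, grad_y = 2*7*3.2905 = 46.067
  x_1 = -1.2819 - 0.05*-10.2552 = -0.7691
  y_1 = 3.2905 - 0.05*46.067 = 0.9872
Step 2: grad_x = 2*4*-0.7691 = -6.1531, grad_y = 2*7*0.9872 = 13.8201
  x_2 = -0.7691 - 0.05*-6.1531 = -0.4615
  y_2 = 0.9872 - 0.05*13.8201 = 0.2961
Step 3: grad_x = 2*4*-0.4615 = -3.6919, grad_y = 2*7*0.2961 = 4.146
  x_3 = -0.4615 - 0.05*-3.6919 = -0.2769
  y_3 = 0.2961 - 0.05*4.146 = 0.0888
Step 4: grad_x = 2*4*-0.2769 = -2.2151, grad_y = 2*7*0.0888 = 1.2438
  x_4 = -0.2769 - 0.05*-2.2151 = -0.1661
  y_4 = 0.0888 - 0.05*1.2438 = 0.0267
Step 5: grad_x = 2*4*-0.1661 = -1.3291, grad_y = 2*7*0.0267 = 0.3731
  x_5 = -0.1661 - 0.05*-1.3291 = -0.0997
  y_5 = 0.0267 - 0.05*0.3731 = 0.008
f(-0.0997, 0.008) = 4*(-0.0997)^2 + 7*0.008^2 = 0.0402


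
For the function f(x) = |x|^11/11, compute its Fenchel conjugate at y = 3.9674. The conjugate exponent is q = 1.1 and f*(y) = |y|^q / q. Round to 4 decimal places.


The conjugate exponent q satisfies 1/p + 1/q = 1.
p = 11, so q = 11/(11 - 1) = 1.1
|y|^q = 3.9674^1.1 = 4.5536
f*(3.9674) = 4.5536 / 1.1 = 4.1397


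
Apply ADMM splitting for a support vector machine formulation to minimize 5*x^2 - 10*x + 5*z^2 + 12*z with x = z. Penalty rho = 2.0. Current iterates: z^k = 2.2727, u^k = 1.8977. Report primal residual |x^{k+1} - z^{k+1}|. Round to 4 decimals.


ADMM iteration with rho = 2.0, z^k = 2.2727, u^k = 1.8977
Step 1: x-update.
Minimize 5*x^2 - 10*x + (2.0/2)*(x - 2.2727 + 1.8977)^2
FOC: (2*5 + 2.0)*x = 10 + 2.0*(2.2727 - 1.8977)
x^{k+1} = 0.8958
Step 2: z-update.
Minimize 5*z^2 + 12*z + (2.0/2)*(0.8958 - z + 1.8977)^2
FOC: (2*5 + 2.0)*z = -12 + 2.0*(0.8958 + 1.8977)
z^{k+1} = -0.5344
Step 3: u-update.
u^{k+1} = 1.8977 + 0.8958 + 0.5344 = 3.3279
Step 4: Primal residual = |0.8958 + 0.5344| = 1.4302


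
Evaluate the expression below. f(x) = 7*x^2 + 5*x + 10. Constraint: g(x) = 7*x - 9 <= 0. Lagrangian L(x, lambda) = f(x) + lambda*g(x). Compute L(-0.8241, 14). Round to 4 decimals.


Step 1: Evaluate f(x).
f(-0.8241) = 7*(-0.8241)^2 + 5*(-0.8241) + 10 = 10.6335
Step 2: Evaluate g(x).
g(-0.8241) = 7*-0.8241 - 9 = -14.7687
Step 3: Compute Lagrangian.
L = 10.6335 + 14*-14.7687 = -196.1283


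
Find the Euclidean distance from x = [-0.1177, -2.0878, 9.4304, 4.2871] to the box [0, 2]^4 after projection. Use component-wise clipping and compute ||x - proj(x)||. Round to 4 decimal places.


Project each component onto [0, 2].
clip(-0.1177) = 0.0, clip(-2.0878) = 0.0, clip(9.4304) = 2.0, clip(4.2871) = 2.0
Projection = [0.0, 0.0, 2.0, 2.0]
Squared diffs: [0.0139, 4.3589, 55.2108, 5.2308]
Distance = sqrt(64.8144) = 8.0507


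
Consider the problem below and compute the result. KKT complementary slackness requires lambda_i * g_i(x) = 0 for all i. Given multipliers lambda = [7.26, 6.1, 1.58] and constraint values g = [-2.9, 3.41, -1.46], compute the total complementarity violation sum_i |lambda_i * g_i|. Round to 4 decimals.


KKT complementary slackness check:
lambda_1 * g_1 = 7.26 * -2.9 = -21.054
lambda_2 * g_2 = 6.1 * 3.41 = 20.801
lambda_3 * g_3 = 1.58 * -1.46 = -2.3068
Total violation = 21.054 + 20.801 + 2.3068 = 44.1618


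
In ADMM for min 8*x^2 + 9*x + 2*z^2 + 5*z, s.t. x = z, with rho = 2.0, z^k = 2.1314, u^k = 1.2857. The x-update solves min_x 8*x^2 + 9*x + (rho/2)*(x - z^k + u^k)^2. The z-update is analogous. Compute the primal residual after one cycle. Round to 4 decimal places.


ADMM iteration with rho = 2.0, z^k = 2.1314, u^k = 1.2857
Step 1: x-update.
Minimize 8*x^2 + 9*x + (2.0/2)*(x - 2.1314 + 1.2857)^2
FOC: (2*8 + 2.0)*x = -9 + 2.0*(2.1314 - 1.2857)
x^{k+1} = -0.406
Step 2: z-update.
Minimize 2*z^2 + 5*z + (2.0/2)*(-0.406 - z + 1.2857)^2
FOC: (2*2 + 2.0)*z = -5 + 2.0*(-0.406 + 1.2857)
z^{k+1} = -0.5401
Step 3: u-update.
u^{k+1} = 1.2857 - 0.406 + 0.5401 = 1.4198
Step 4: Primal residual = |-0.406 + 0.5401| = 0.1341


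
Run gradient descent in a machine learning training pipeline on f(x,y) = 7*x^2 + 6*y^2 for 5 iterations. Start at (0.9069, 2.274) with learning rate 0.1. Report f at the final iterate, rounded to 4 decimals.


Gradient descent on f(x,y) = 7*x^2 + 6*y^2.
Starting point: (0.9069, 2.274), alpha = 0.1
Step 1: grad_x = 2*7*0.9069 = 12.6966, grad_y = 2*6*2.274 = 27.288
  x_1 = 0.9069 - 0.1*12.6966 = -0.3628
  y_1 = 2.274 - 0.1*27.288 = -0.4548
Step 2: grad_x = 2*7*-0.3628 = -5.0786, grad_y = 2*6*-0.4548 = -5.4576
  x_2 = -0.3628 - 0.1*-5.0786 = 0.1451
  y_2 = -0.4548 - 0.1*-5.4576 = 0.091
Step 3: grad_x = 2*7*0.1451 = 2.0315, grad_y = 2*6*0.091 = 1.0915
  x_3 = 0.1451 - 0.1*2.0315 = -0.058
  y_3 = 0.091 - 0.1*1.0915 = -0.0182
Step 4: grad_x = 2*7*-0.058 = -0.8126, grad_y = 2*6*-0.0182 = -0.2183
  x_4 = -0.058 - 0.1*-0.8126 = 0.0232
  y_4 = -0.0182 - 0.1*-0.2183 = 0.0036
Step 5: grad_x = 2*7*0.0232 = 0.325, grad_y = 2*6*0.0036 = 0.0437
  x_5 = 0.0232 - 0.1*0.325 = -0.0093
  y_5 = 0.0036 - 0.1*0.0437 = -0.0007
f(-0.0093, -0.0007) = 7*(-0.0093)^2 + 6*(-0.0007)^2 = 0.0006


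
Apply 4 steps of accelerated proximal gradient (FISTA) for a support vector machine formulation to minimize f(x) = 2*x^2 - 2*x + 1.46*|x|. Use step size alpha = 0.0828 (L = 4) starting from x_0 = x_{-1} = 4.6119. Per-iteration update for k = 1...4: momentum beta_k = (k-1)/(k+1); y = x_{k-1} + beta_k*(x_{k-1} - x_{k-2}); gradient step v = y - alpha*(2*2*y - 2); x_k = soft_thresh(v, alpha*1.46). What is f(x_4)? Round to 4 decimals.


FISTA on f(x) = 2*x^2 - 2*x + 1.46*|x|
L = 4, alpha = 0.0828
Iteration 1: beta = 0.0, y = 4.6119 + 0.0*(4.6119 - 4.6119) = 4.6119
  grad(y) = 16.4476, v = y - alpha*grad = 3.25
  prox(v) = soft_thresh(3.25, 0.1209) = 3.1292
Iteration 2: beta = 0.3333, y = 3.1292 + 0.3333*(3.1292 - 4.6119) = 2.6349
  grad(y) = 8.5396, v = y - alpha*grad = 1.9278
  prox(v) = soft_thresh(1.9278, 0.1209) = 1.8069
Iteration 3: beta = 0.5, y = 1.8069 + 0.5*(1.8069 - 3.1292) = 1.1458
  grad(y) = 2.5833, v = y - alpha*grad = 0.9319
  prox(v) = soft_thresh(0.9319, 0.1209) = 0.811
Iteration 4: beta = 0.6, y = 0.811 + 0.6*(0.811 - 1.8069) = 0.2135
  grad(y) = -1.146, v = y - alpha*grad = 0.3084
  prox(v) = soft_thresh(0.3084, 0.1209) = 0.1875
f(x_4) = 2*0.1875^2 - 2*0.1875 + 1.46*|0.1875| = -0.0309


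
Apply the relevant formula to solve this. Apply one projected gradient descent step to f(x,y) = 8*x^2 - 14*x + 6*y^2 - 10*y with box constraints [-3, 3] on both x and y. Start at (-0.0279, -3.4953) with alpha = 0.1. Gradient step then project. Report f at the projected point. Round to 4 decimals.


Step 1: Compute gradient at (-0.0279, -3.4953).
grad_x = 2*8*-0.0279 - 14 = -14.4464
grad_y = 2*6*-3.4953 - 10 = -51.9436
Step 2: Gradient step.
x_raw = -0.0279 - 0.1*-14.4464 = 1.4167
y_raw = -3.4953 - 0.1*-51.9436 = 1.6991
Step 3: Project onto [-3, 3].
x_proj = clip(1.4167) = 1.4167
y_proj = clip(1.6991) = 1.6991
Step 4: Evaluate f.
f(1.4167, 1.6991) = -3.4469


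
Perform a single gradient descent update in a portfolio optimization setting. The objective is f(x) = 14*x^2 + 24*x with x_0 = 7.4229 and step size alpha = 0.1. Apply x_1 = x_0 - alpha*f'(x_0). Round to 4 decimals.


We compute the gradient at x_0 and apply the update.
f'(x) = 28*x + 24
f'(7.4229) = 28*7.4229 + 24 = 231.8412
x_1 = 7.4229 - 0.1*231.8412 = -15.7612


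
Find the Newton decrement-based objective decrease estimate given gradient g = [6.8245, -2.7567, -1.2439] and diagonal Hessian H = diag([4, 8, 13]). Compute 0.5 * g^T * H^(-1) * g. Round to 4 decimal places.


Step 1: H is diagonal, so H^(-1) * g = [1.7061, -0.3446, -0.0957].
Step 2: g^T H^(-1) g = sum_i g_i^2 / H_ii
  = (6.8245)^2/4 + (-2.7567)^2/8 + (-1.2439)^2/13
  = 11.6435 + 0.9499 + 0.119 = 12.7124
Step 3: Objective decrease = 0.5 * g^T H^(-1) g = 6.3562


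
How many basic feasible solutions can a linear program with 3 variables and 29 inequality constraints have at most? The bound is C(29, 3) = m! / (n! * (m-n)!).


Each vertex corresponds to some choice of n active constraints out of m, so the number of vertices is at most C(m, n) = m! / (n!(m-n)!).
m = 29, n = 3
Numerator: 29 * 28 * 27
Denominator: 3! = 6
C(29, 3) = 3654


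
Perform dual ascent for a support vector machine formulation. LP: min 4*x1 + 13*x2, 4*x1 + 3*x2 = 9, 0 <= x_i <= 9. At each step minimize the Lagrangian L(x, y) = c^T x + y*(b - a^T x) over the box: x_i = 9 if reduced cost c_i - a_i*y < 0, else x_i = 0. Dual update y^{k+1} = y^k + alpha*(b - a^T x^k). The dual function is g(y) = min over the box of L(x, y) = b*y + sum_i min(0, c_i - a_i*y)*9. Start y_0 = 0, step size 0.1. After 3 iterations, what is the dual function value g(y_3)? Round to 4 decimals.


Dual ascent for LP: min 4*x1 + 13*x2, 4*x1 + 3*x2 = 9, 0 <= x_i <= 9
Step 1: y^k = 0.0, reduced costs: (4.0, 13.0)
  x^k = (0.0, 0.0), subgradient = b - a^T x = 9.0
  y^{k+1} = 0.0 + 0.1*9.0 = 0.9
Step 2: y^k = 0.9, reduced costs: (0.4, 10.3)
  x^k = (0.0, 0.0), subgradient = b - a^T x = 9.0
  y^{k+1} = 0.9 + 0.1*9.0 = 1.8
Step 3: y^k = 1.8, reduced costs: (-3.2, 7.6)
  x^k = (9.0, 0.0), subgradient = b - a^T x = -27.0
  y^{k+1} = 1.8 + 0.1*-27.0 = -0.9
Dual objective at y_3 = -0.9: reduced costs (7.6, 15.7), box minimizer x = (0.0, 0.0)
g(y_3) = b*y + (c1 - a1*y)*x1 + (c2 - a2*y)*x2 = 9*(-0.9) + 7.6*0.0 + 15.7*0.0 = -8.1 + 0.0 + 0.0 = -8.1


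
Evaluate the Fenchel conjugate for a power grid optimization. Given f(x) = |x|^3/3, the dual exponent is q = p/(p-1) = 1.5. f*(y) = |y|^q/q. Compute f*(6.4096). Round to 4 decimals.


The conjugate exponent q satisfies 1/p + 1/q = 1.
p = 3, so q = 3/(3 - 1) = 1.5
|y|^q = 6.4096^1.5 = 16.2273
f*(6.4096) = 16.2273 / 1.5 = 10.8182


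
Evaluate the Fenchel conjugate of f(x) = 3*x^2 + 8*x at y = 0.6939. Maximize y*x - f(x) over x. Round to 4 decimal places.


f*(y) = sup_x {y*x - a*x^2 - b*x} = sup_x {(y-b)*x - a*x^2}
FOC: (y - b) - 2a*x = 0 => x* = (y - b)/(2a)
x* = (0.6939 - 8)/(2*3) = -1.2177
f*(0.6939) = (y-b)^2/(4a) = (0.6939 - 8)^2/(4*3)
= 53.3791/12 = 4.4483


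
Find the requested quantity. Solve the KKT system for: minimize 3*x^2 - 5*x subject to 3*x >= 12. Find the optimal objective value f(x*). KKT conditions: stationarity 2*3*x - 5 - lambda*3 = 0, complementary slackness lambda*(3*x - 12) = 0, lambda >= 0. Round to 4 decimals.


Step 1: Try lambda = 0 (constraint inactive).
x_unc = 5/(2*3) = 0.8333
Check: 3*0.8333 = 2.4999 < 12 -- violated!
Step 2: Constraint must be active: 3*x = 12
x* = 12/3 = 4.0
lambda = (2*3*4.0 - 5)/3 = 6.3333
Step 3: Compute optimal value.
f(x*) = 3*4.0^2 - 5*4.0 = 28.0


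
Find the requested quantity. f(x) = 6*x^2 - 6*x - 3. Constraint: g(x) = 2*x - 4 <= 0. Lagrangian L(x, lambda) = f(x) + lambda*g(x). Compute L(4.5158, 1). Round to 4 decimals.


Step 1: Evaluate f(x).
f(4.5158) = 6*4.5158^2 - 6*4.5158 - 3 = 92.2599
Step 2: Evaluate g(x).
g(4.5158) = 2*4.5158 - 4 = 5.0316
Step 3: Compute Lagrangian.
L = 92.2599 + 1*5.0316 = 97.2915


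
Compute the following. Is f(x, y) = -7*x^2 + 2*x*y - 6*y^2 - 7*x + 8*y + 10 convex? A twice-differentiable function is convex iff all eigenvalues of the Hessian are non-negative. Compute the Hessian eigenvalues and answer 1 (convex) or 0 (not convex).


The Hessian of f(x,y) = -7*x^2 + 2*x*y - 6*y^2 - 7*x + 8*y + 10 is:
H = [[-14, 2], [2, -12]]
Trace = -14 - 12 = -26
Determinant = -14*-12 - (2)^2 = 164
Discriminant = (-26)^2 - 4*164 = 20.0
Eigenvalues: lambda_1 = -15.2361, lambda_2 = -10.7639
The function is not convex.

0


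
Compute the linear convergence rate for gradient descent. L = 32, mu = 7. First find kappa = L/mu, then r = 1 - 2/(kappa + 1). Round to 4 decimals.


Step 1: Compute the condition number.
kappa = L/mu = 32/7 = 4.5714
Step 2: Compute the convergence rate.
r = 1 - 2/(kappa + 1) = 1 - 2*mu/(L + mu) = (L - mu)/(L + mu) = 25/39 = 0.641


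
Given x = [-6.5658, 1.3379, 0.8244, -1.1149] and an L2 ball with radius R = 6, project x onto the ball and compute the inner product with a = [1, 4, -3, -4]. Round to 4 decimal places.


Step 1: Compute ||x|| (intermediates to 6 decimals).
||x|| = sqrt((-6.5658)^2 + 1.3379^2 + 0.8244^2 + (-1.1149)^2) = 6.842685
Step 2: Project.
Since ||x|| > R, scale = R/||x|| = 6/6.842685 = 0.876849, proj(x) = scale * x
proj(x) = [-5.757215, 1.173136, 0.722874, -0.977599]
Step 3: Dot product.
a^T * proj(x) = 1*(-5.757215) + 4*1.173136 - 3*0.722874 - 4*(-0.977599) = 0.6771


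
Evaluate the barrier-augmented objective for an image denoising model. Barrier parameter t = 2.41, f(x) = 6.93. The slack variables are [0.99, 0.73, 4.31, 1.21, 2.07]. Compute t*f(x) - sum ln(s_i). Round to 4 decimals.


Step 1: Compute log-barrier.
ln values: [-0.0101, -0.3147, 1.4609, 0.1906, 0.7275]
phi = -(-0.0101 - 0.3147 + 1.4609 + 0.1906 + 0.7275) = -2.0543
Step 2: Compute augmented objective.
t*f(x) = 2.41*6.93 = 16.7013
Total = 16.7013 - 2.0543 = 14.647


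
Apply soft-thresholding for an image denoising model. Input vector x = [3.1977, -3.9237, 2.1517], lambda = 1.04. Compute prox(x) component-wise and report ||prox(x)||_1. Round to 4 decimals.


Soft-thresholding with lambda = 1.04:
prox(3.1977) = sign(3.1977)*max(|3.1977| - 1.04, 0) = 2.1577
prox(-3.9237) = sign(-3.9237)*max(|-3.9237| - 1.04, 0) = -2.8837
prox(2.1517) = sign(2.1517)*max(|2.1517| - 1.04, 0) = 1.1117
prox(x) = [2.1577, -2.8837, 1.1117]
||prox(x)||_1 = 2.1577 + 2.8837 + 1.1117 = 6.1531


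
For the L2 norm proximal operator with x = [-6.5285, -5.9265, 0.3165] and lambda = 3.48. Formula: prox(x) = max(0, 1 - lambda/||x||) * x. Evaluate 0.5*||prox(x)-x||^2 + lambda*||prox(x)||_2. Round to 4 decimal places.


Step 1: Compute ||x||.
||x|| = 8.823
Step 2: Compute scaling factor.
scale = max(0, 1 - 3.48/8.823) = 0.6056
Step 3: prox(x) = [-3.9535, -3.5889, 0.1917]
||prox(x)|| = 5.343
Step 4: Proximal objective.
0.5*||prox-x||^2 = 6.0552
lambda*||prox|| = 18.5936
Total = 24.6488


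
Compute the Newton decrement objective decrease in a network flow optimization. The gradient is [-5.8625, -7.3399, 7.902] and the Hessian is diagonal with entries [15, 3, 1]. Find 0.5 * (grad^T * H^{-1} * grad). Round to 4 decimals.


Step 1: H is diagonal, so H^(-1) * g = [-0.3908, -2.4466, 7.902].
Step 2: g^T H^(-1) g = sum_i g_i^2 / H_ii
  = (-5.8625)^2/15 + (-7.3399)^2/3 + (7.902)^2/1
  = 2.2913 + 17.958 + 62.4416 = 82.6909
Step 3: Objective decrease = 0.5 * g^T H^(-1) g = 41.3455


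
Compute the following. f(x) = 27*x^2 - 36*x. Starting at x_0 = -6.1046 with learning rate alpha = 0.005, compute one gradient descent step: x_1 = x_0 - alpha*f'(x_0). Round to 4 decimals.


We compute the gradient at x_0 and apply the update.
f'(x) = 54*x - 36
f'(-6.1046) = 54*-6.1046 - 36 = -365.6484
x_1 = -6.1046 - 0.005*-365.6484 = -4.2764


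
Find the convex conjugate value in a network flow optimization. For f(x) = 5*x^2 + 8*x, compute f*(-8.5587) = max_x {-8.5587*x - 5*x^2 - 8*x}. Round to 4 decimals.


f*(y) = sup_x {y*x - a*x^2 - b*x} = sup_x {(y-b)*x - a*x^2}
FOC: (y - b) - 2a*x = 0 => x* = (y - b)/(2a)
x* = (-8.5587 - 8)/(2*5) = -1.6559
f*(-8.5587) = (y-b)^2/(4a) = (-8.5587 - 8)^2/(4*5)
= 274.1905/20 = 13.7095
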